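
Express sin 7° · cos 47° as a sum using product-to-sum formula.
sin 7° cos 47° = (1/2)[sin(7°+47°) + sin(7°-47°)]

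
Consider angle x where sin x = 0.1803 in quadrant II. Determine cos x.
cos x = ±√(1 - sin²x) = -0.9836 (negative in QII)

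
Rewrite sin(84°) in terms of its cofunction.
sin(84°) = cos(90° - 84°) = cos(6°)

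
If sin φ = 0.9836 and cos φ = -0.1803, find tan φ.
tan φ = sin φ / cos φ = -5.455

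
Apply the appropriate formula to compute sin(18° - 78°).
sin(18° - 78°) = sin 18° cos 78° - cos 18° sin 78° = -√3/2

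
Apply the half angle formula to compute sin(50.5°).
sin(50.5°) = √((1 - cos 101°)/2) = 0.7716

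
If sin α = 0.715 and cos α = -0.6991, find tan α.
tan α = sin α / cos α = -1.023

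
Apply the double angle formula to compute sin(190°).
sin(190°) = 2 sin 95° cos 95° = -0.1736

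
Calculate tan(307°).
tan(307°) = -1.327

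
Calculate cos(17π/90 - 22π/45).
cos(17π/90 - 22π/45) = cos 17π/90 cos 22π/45 + sin 17π/90 sin 22π/45 = 0.5878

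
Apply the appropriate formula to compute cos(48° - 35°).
cos(48° - 35°) = cos 48° cos 35° + sin 48° sin 35° = 0.9744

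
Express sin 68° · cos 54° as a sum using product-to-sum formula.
sin 68° cos 54° = (1/2)[sin(68°+54°) + sin(68°-54°)]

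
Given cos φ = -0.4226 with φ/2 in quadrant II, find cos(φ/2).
cos(φ/2) = ±√((1 + cos φ)/2); negative since φ/2 ∈ QII, so cos(φ/2) = -0.5373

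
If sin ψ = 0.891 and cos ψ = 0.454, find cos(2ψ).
cos(2ψ) = cos²ψ - sin²ψ = -0.5878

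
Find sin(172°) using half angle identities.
sin(172°) = √((1 - cos 344°)/2) = 0.1392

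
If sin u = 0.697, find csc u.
csc u = 1/sin u = 1.435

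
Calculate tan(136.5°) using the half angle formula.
tan(136.5°) = sin 273° / (1 + cos 273°) = -0.949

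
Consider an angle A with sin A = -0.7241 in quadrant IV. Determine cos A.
cos A = √(1 - sin²A) = 0.6897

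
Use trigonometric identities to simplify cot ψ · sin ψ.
cot ψ · sin ψ = cos ψ (using Quotient identity)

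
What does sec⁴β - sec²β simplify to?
sec⁴β - sec²β = tan⁴β + tan²β (using Pythagorean)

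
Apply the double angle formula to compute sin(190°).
sin(190°) = 2 sin 95° cos 95° = -0.1736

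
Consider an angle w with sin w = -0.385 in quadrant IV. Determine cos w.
cos w = √(1 - sin²w) = 0.9229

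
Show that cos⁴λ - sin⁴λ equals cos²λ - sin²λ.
LHS = (cos²λ - sin²λ)(cos²λ + sin²λ) = (cos²λ - sin²λ) · 1 = cos²λ - sin²λ = RHS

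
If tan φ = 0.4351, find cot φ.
cot φ = 1/tan φ = 2.298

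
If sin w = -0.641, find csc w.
csc w = 1/sin w = -1.56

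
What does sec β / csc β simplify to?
sec β / csc β = tan β (using Reciprocal identities)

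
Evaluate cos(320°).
cos(320°) = 0.766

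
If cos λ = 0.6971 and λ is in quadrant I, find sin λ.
sin λ = 0.717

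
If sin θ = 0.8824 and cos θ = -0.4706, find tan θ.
tan θ = sin θ / cos θ = -1.875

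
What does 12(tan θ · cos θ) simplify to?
12(tan θ · cos θ) = 12(sin θ) (using Quotient identity)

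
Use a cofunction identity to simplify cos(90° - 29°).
cos(90° - 29°) = sin(29°)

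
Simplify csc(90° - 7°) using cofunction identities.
csc(90° - 7°) = sec(7°)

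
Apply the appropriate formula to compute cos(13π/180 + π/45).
cos(13π/180 + π/45) = cos 13π/180 cos π/45 - sin 13π/180 sin π/45 = 0.9563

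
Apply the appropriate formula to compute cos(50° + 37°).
cos(50° + 37°) = cos 50° cos 37° - sin 50° sin 37° = 0.05234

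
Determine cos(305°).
cos(305°) = 0.5736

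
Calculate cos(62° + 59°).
cos(62° + 59°) = cos 62° cos 59° - sin 62° sin 59° = -0.515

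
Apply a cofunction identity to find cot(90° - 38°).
cot(90° - 38°) = tan(38°) = 0.7813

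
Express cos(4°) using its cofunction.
cos(4°) = sin(90° - 4°) = sin(86°)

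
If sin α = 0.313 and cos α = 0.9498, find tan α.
tan α = sin α / cos α = 0.3295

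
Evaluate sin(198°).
sin(198°) = -0.309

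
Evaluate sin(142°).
sin(142°) = 0.6157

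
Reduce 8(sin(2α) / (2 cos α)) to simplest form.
8(sin(2α) / (2 cos α)) = 8(sin α) (using Double angle)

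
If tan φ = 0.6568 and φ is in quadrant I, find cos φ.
cos φ = 0.8358 (using tan²φ + 1 = sec²φ)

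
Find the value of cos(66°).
cos(66°) = 0.4067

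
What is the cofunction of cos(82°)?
cos(82°) = sin(90° - 82°) = sin(8°)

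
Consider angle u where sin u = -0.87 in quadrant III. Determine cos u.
cos u = ±√(1 - sin²u) = -0.4931 (negative in QIII)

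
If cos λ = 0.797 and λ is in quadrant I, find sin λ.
sin λ = 0.604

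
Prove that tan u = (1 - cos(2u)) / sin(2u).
RHS = 2sin²u / (2 sin u cos u) = sin u/cos u = tan u = LHS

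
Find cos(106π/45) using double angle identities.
cos(106π/45) = 1 - 2sin²53π/45 = 0.4384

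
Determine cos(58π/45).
cos(58π/45) = -0.6157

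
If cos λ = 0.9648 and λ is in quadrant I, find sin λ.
sin λ = 0.263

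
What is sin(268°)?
sin(268°) = -0.9994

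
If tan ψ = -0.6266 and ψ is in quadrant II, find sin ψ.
sin ψ = 0.531 (using tan²ψ + 1 = sec²ψ)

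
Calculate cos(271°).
cos(271°) = 0.01745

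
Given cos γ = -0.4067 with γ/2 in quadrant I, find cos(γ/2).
cos(γ/2) = ±√((1 + cos γ)/2); positive since γ/2 ∈ QI, so cos(γ/2) = 0.5447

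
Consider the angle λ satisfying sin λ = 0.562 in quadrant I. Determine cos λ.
cos λ = √(1 - sin²λ) = 0.8271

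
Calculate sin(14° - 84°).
sin(14° - 84°) = sin 14° cos 84° - cos 14° sin 84° = -0.9397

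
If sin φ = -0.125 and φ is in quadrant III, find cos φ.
cos φ = -0.9922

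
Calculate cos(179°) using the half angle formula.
cos(179°) = -√((1 + cos 358°)/2) = -0.9998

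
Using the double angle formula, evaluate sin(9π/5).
sin(9π/5) = 2 sin 9π/10 cos 9π/10 = -0.5878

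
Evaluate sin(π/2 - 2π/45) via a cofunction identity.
sin(π/2 - 2π/45) = cos(2π/45) = 0.9903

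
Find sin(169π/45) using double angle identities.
sin(169π/45) = 2 sin 169π/90 cos 169π/90 = -0.6947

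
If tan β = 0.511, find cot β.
cot β = 1/tan β = 1.957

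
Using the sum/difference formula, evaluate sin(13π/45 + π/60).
sin(13π/45 + π/60) = sin 13π/45 cos π/60 + cos 13π/45 sin π/60 = 0.8192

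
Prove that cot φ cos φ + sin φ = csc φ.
LHS = cos²φ/sin φ + sin φ = (cos²φ + sin²φ)/sin φ = 1/sin φ = csc φ = RHS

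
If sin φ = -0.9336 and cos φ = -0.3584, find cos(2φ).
cos(2φ) = cos²φ - sin²φ = -0.7432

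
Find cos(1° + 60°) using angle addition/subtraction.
cos(1° + 60°) = cos 1° cos 60° - sin 1° sin 60° = 0.4848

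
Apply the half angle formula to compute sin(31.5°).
sin(31.5°) = √((1 - cos 63°)/2) = 0.5225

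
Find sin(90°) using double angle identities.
sin(90°) = 2 sin 45° cos 45° = 1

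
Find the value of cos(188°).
cos(188°) = -0.9903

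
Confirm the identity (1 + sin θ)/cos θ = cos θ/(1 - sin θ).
LHS = (1 + sin θ)(1 - sin θ) / (cos θ(1 - sin θ)) = (1 - sin²θ) / (cos θ(1 - sin θ)) = cos²θ / (cos θ(1 - sin θ)) = cos θ/(1 - sin θ) = RHS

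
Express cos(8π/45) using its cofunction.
cos(8π/45) = sin(π/2 - 8π/45) = sin(29π/90)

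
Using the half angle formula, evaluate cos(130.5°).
cos(130.5°) = -√((1 + cos 261°)/2) = -0.6494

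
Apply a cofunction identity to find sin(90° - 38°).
sin(90° - 38°) = cos(38°) = 0.788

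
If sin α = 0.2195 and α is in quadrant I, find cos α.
cos α = 0.9756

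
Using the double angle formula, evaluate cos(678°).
cos(678°) = cos²339° - sin²339° = 0.7431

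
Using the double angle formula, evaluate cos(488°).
cos(488°) = cos²244° - sin²244° = -0.6157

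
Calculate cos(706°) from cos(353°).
cos(706°) = cos²353° - sin²353° = 0.9703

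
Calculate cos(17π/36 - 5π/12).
cos(17π/36 - 5π/12) = cos 17π/36 cos 5π/12 + sin 17π/36 sin 5π/12 = 0.9848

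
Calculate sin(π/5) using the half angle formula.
sin(π/5) = √((1 - cos 2π/5)/2) = 0.5878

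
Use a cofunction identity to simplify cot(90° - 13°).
cot(90° - 13°) = tan(13°)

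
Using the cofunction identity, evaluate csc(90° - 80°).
csc(90° - 80°) = sec(80°) = 5.759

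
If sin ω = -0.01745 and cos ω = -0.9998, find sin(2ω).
sin(2ω) = 2 sin ω cos ω = 0.03489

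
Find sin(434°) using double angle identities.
sin(434°) = 2 sin 217° cos 217° = 0.9613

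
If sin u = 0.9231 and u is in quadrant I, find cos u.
cos u = 0.3846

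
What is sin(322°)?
sin(322°) = -0.6157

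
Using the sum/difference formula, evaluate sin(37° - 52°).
sin(37° - 52°) = sin 37° cos 52° - cos 37° sin 52° = -(√6-√2)/4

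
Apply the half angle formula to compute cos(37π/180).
cos(37π/180) = √((1 + cos 37π/90)/2) = 0.7986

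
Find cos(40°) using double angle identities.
cos(40°) = cos²20° - sin²20° = 0.766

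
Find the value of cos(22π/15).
cos(22π/15) = -0.1045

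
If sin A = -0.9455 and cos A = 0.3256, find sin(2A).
sin(2A) = 2 sin A cos A = -0.6157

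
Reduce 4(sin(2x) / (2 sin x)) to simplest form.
4(sin(2x) / (2 sin x)) = 4(cos x) (using Double angle)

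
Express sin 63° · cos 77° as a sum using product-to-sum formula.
sin 63° cos 77° = (1/2)[sin(63°+77°) + sin(63°-77°)]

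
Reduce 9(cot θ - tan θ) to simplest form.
9(cot θ - tan θ) = 9(2 cot(2θ)) (using Double angle)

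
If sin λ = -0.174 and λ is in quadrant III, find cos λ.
cos λ = -0.9847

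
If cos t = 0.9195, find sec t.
sec t = 1/cos t = 1.088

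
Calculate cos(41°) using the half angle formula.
cos(41°) = √((1 + cos 82°)/2) = 0.7547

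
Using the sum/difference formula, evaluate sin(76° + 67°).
sin(76° + 67°) = sin 76° cos 67° + cos 76° sin 67° = 0.6018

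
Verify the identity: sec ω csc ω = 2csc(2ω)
RHS = 2/sin(2ω) = 2/(2 sin ω cos ω) = 1/(sin ω cos ω) = (1/cos ω)(1/sin ω) = sec ω csc ω = LHS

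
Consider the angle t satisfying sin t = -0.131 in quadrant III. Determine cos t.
cos t = ±√(1 - sin²t) = -0.9914 (negative in QIII)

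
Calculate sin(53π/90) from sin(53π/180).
sin(53π/90) = 2 sin 53π/180 cos 53π/180 = 0.9613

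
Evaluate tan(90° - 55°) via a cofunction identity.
tan(90° - 55°) = cot(55°) = 0.7002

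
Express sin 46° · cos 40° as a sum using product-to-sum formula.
sin 46° cos 40° = (1/2)[sin(46°+40°) + sin(46°-40°)]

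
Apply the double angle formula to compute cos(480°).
cos(480°) = cos²240° - sin²240° = -1/2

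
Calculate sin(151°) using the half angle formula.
sin(151°) = √((1 - cos 302°)/2) = 0.4848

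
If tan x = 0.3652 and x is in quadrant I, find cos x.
cos x = 0.9393 (using tan²x + 1 = sec²x)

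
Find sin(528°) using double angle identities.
sin(528°) = 2 sin 264° cos 264° = 0.2079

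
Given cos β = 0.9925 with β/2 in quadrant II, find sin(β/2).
sin(β/2) = ±√((1 - cos β)/2); positive since β/2 ∈ QII, so sin(β/2) = 0.06124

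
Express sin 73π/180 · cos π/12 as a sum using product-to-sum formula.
sin 73π/180 cos π/12 = (1/2)[sin(73π/180+π/12) + sin(73π/180-π/12)]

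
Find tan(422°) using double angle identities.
tan(422°) = 2 tan 211° / (1 - tan²211°) = 1.881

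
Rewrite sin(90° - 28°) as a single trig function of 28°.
sin(90° - 28°) = cos(28°)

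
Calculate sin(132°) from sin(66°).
sin(132°) = 2 sin 66° cos 66° = 0.7431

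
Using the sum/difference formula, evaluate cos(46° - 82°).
cos(46° - 82°) = cos 46° cos 82° + sin 46° sin 82° = 0.809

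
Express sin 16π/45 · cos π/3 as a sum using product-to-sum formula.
sin 16π/45 cos π/3 = (1/2)[sin(16π/45+π/3) + sin(16π/45-π/3)]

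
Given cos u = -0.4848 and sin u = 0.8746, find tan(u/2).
tan(u/2) = sin u / (1 + cos u) = 1.698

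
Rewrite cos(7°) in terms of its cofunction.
cos(7°) = sin(90° - 7°) = sin(83°)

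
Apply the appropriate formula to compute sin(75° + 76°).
sin(75° + 76°) = sin 75° cos 76° + cos 75° sin 76° = 0.4848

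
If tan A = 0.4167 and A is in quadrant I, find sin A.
sin A = 0.3846 (using tan²A + 1 = sec²A)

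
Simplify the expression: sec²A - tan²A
sec²A - tan²A = 1 (using Pythagorean identity)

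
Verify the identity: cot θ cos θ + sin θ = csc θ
LHS = cos²θ/sin θ + sin θ = (cos²θ + sin²θ)/sin θ = 1/sin θ = csc θ = RHS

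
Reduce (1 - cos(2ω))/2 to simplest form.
(1 - cos(2ω))/2 = sin²ω (using Power reduction)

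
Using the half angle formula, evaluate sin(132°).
sin(132°) = √((1 - cos 264°)/2) = 0.7431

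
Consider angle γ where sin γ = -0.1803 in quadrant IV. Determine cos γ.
cos γ = √(1 - sin²γ) = 0.9836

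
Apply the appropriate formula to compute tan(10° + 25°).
tan(10° + 25°) = (tan 10° + tan 25°)/(1 - tan 10° tan 25°) = 0.7002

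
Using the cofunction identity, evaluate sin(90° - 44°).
sin(90° - 44°) = cos(44°) = 0.7193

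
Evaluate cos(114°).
cos(114°) = -0.4067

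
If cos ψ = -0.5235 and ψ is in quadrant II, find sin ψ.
sin ψ = 0.852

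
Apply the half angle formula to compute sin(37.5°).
sin(37.5°) = √((1 - cos 75°)/2) = 0.6088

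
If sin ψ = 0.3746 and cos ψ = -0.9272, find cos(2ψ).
cos(2ψ) = cos²ψ - sin²ψ = 0.7194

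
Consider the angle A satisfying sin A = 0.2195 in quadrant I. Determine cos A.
cos A = √(1 - sin²A) = 0.9756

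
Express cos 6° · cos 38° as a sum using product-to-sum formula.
cos 6° cos 38° = (1/2)[cos(6°-38°) + cos(6°+38°)]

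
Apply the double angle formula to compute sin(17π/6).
sin(17π/6) = 2 sin 17π/12 cos 17π/12 = 1/2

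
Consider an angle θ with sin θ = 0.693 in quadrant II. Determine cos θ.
cos θ = ±√(1 - sin²θ) = -0.7209 (negative in QII)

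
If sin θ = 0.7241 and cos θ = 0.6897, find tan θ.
tan θ = sin θ / cos θ = 1.05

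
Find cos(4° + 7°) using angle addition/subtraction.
cos(4° + 7°) = cos 4° cos 7° - sin 4° sin 7° = 0.9816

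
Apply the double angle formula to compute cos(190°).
cos(190°) = cos²95° - sin²95° = -0.9848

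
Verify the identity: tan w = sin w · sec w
RHS = sin w · (1/cos w) = sin w/cos w = tan w = LHS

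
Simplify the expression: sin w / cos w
sin w / cos w = tan w (using Quotient identity)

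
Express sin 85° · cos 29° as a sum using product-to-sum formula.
sin 85° cos 29° = (1/2)[sin(85°+29°) + sin(85°-29°)]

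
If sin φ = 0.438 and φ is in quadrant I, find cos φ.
cos φ = 0.899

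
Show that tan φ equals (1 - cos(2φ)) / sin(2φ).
RHS = 2sin²φ / (2 sin φ cos φ) = sin φ/cos φ = tan φ = LHS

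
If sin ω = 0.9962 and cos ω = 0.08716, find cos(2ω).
cos(2ω) = cos²ω - sin²ω = -0.9848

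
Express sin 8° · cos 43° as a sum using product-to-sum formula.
sin 8° cos 43° = (1/2)[sin(8°+43°) + sin(8°-43°)]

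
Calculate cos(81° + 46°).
cos(81° + 46°) = cos 81° cos 46° - sin 81° sin 46° = -0.6018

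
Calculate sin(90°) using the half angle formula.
sin(90°) = √((1 - cos 180°)/2) = 1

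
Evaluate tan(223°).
tan(223°) = 0.9325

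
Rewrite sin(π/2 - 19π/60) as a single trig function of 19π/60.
sin(π/2 - 19π/60) = cos(19π/60)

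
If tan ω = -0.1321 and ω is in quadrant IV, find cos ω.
cos ω = 0.9914 (using tan²ω + 1 = sec²ω)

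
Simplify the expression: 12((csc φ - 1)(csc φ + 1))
12((csc φ - 1)(csc φ + 1)) = 12(cot²φ) (using Diff. of squares)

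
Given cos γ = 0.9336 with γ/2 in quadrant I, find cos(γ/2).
cos(γ/2) = ±√((1 + cos γ)/2); positive since γ/2 ∈ QI, so cos(γ/2) = 0.9833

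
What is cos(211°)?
cos(211°) = -0.8572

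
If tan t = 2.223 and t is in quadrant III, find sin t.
sin t = -0.912 (using tan²t + 1 = sec²t)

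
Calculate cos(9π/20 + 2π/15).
cos(9π/20 + 2π/15) = cos 9π/20 cos 2π/15 - sin 9π/20 sin 2π/15 = -(√6-√2)/4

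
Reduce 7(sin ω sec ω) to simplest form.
7(sin ω sec ω) = 7(tan ω) (using Reciprocal + quotient)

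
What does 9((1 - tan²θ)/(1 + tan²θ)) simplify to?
9((1 - tan²θ)/(1 + tan²θ)) = 9(cos(2θ)) (using Double angle)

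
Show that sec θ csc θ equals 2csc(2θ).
RHS = 2/sin(2θ) = 2/(2 sin θ cos θ) = 1/(sin θ cos θ) = (1/cos θ)(1/sin θ) = sec θ csc θ = LHS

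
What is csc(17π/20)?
csc(17π/20) = 2.203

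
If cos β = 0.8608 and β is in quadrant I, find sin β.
sin β = 0.5089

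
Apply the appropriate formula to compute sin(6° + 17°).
sin(6° + 17°) = sin 6° cos 17° + cos 6° sin 17° = 0.3907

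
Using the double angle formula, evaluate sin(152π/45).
sin(152π/45) = 2 sin 76π/45 cos 76π/45 = -0.9272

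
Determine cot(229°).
cot(229°) = 0.8693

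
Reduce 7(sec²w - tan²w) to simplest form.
7(sec²w - tan²w) = 7 (using Pythagorean identity)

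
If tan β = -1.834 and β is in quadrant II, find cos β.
cos β = -0.4787 (using tan²β + 1 = sec²β)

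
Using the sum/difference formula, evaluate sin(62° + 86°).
sin(62° + 86°) = sin 62° cos 86° + cos 62° sin 86° = 0.5299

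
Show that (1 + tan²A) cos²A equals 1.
LHS = sec²A · cos²A = (1/cos²A) · cos²A = 1 = RHS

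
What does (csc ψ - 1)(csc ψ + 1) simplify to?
(csc ψ - 1)(csc ψ + 1) = cot²ψ (using Diff. of squares)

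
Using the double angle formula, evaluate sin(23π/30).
sin(23π/30) = 2 sin 23π/60 cos 23π/60 = 0.6691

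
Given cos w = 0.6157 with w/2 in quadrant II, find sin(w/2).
sin(w/2) = ±√((1 - cos w)/2); positive since w/2 ∈ QII, so sin(w/2) = 0.4383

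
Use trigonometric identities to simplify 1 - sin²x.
1 - sin²x = cos²x (using Pythagorean identity)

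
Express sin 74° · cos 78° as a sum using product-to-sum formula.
sin 74° cos 78° = (1/2)[sin(74°+78°) + sin(74°-78°)]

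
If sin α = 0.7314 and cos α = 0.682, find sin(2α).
sin(2α) = 2 sin α cos α = 0.9976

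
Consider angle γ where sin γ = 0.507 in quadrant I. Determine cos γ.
cos γ = √(1 - sin²γ) = 0.8619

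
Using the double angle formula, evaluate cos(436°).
cos(436°) = cos²218° - sin²218° = 0.2419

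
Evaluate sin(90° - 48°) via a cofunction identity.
sin(90° - 48°) = cos(48°) = 0.6691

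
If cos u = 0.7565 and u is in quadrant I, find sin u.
sin u = 0.654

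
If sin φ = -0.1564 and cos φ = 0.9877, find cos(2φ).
cos(2φ) = cos²φ - sin²φ = 0.9511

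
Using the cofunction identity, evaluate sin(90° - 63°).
sin(90° - 63°) = cos(63°) = 0.454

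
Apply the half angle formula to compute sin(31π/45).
sin(31π/45) = √((1 - cos 62π/45)/2) = 0.829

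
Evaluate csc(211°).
csc(211°) = -1.942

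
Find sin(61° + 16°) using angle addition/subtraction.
sin(61° + 16°) = sin 61° cos 16° + cos 61° sin 16° = 0.9744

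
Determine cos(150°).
cos(150°) = -√3/2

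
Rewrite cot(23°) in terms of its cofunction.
cot(23°) = tan(90° - 23°) = tan(67°)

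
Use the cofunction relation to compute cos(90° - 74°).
cos(90° - 74°) = sin(74°) = 0.9613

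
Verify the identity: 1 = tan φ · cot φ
RHS = (sin φ/cos φ) · (cos φ/sin φ) = 1 = LHS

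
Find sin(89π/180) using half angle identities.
sin(89π/180) = √((1 - cos 89π/90)/2) = 0.9998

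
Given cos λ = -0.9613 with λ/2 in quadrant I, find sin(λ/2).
sin(λ/2) = ±√((1 - cos λ)/2); positive since λ/2 ∈ QI, so sin(λ/2) = 0.9903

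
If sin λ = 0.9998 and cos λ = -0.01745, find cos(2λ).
cos(2λ) = cos²λ - sin²λ = -0.9993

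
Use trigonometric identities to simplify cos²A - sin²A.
cos²A - sin²A = cos(2A) (using Double angle)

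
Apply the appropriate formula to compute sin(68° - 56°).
sin(68° - 56°) = sin 68° cos 56° - cos 68° sin 56° = 0.2079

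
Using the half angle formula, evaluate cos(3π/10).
cos(3π/10) = √((1 + cos 3π/5)/2) = 0.5878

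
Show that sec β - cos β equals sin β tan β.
LHS = 1/cos β - cos β = (1 - cos²β)/cos β = sin²β/cos β = sin β · (sin β/cos β) = sin β tan β = RHS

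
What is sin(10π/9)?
sin(10π/9) = -0.342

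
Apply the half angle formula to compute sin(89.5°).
sin(89.5°) = √((1 - cos 179°)/2) = 1.0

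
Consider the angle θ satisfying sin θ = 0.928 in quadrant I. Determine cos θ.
cos θ = √(1 - sin²θ) = 0.3726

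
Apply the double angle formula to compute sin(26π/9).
sin(26π/9) = 2 sin 13π/9 cos 13π/9 = 0.342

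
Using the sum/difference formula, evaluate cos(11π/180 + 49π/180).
cos(11π/180 + 49π/180) = cos 11π/180 cos 49π/180 - sin 11π/180 sin 49π/180 = 1/2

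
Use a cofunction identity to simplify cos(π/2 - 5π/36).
cos(π/2 - 5π/36) = sin(5π/36)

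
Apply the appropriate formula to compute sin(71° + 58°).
sin(71° + 58°) = sin 71° cos 58° + cos 71° sin 58° = 0.7771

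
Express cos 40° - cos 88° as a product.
cos 40° - cos 88° = -2 sin(64°) sin(-24°)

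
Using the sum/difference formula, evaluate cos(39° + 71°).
cos(39° + 71°) = cos 39° cos 71° - sin 39° sin 71° = -0.342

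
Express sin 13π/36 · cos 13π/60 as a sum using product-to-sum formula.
sin 13π/36 cos 13π/60 = (1/2)[sin(13π/36+13π/60) + sin(13π/36-13π/60)]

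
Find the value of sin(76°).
sin(76°) = 0.9703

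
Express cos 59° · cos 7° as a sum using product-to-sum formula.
cos 59° cos 7° = (1/2)[cos(59°-7°) + cos(59°+7°)]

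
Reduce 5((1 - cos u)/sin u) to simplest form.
5((1 - cos u)/sin u) = 5(tan(u/2)) (using Half angle)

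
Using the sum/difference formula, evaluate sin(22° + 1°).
sin(22° + 1°) = sin 22° cos 1° + cos 22° sin 1° = 0.3907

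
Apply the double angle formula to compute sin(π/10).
sin(π/10) = 2 sin π/20 cos π/20 = 0.309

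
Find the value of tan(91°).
tan(91°) = -57.29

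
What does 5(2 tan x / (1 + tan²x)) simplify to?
5(2 tan x / (1 + tan²x)) = 5(sin(2x)) (using Double angle)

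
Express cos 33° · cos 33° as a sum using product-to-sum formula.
cos 33° cos 33° = (1/2)[cos(33°-33°) + cos(33°+33°)]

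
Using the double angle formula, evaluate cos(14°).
cos(14°) = cos²7° - sin²7° = 0.9703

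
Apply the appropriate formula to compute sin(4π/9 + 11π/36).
sin(4π/9 + 11π/36) = sin 4π/9 cos 11π/36 + cos 4π/9 sin 11π/36 = √2/2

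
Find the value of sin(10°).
sin(10°) = 0.1736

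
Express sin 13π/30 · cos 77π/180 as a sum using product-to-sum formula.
sin 13π/30 cos 77π/180 = (1/2)[sin(13π/30+77π/180) + sin(13π/30-77π/180)]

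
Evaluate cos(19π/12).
cos(19π/12) = (√6-√2)/4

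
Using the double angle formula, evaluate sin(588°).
sin(588°) = 2 sin 294° cos 294° = -0.7431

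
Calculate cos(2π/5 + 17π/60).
cos(2π/5 + 17π/60) = cos 2π/5 cos 17π/60 - sin 2π/5 sin 17π/60 = -0.5446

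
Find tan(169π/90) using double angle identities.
tan(169π/90) = 2 tan 169π/180 / (1 - tan²169π/180) = -0.404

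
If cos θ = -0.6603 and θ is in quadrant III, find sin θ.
sin θ = -0.751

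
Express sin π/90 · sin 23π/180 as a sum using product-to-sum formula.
sin π/90 sin 23π/180 = (1/2)[cos(π/90-23π/180) - cos(π/90+23π/180)]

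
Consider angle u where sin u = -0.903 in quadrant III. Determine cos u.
cos u = ±√(1 - sin²u) = -0.4296 (negative in QIII)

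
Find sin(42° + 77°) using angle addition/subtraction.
sin(42° + 77°) = sin 42° cos 77° + cos 42° sin 77° = 0.8746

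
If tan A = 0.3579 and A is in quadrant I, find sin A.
sin A = 0.337 (using tan²A + 1 = sec²A)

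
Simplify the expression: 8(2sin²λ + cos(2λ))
8(2sin²λ + cos(2λ)) = 8 (using Double angle)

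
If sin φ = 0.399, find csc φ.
csc φ = 1/sin φ = 2.506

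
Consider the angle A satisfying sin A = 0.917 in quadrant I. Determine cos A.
cos A = √(1 - sin²A) = 0.3989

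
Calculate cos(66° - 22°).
cos(66° - 22°) = cos 66° cos 22° + sin 66° sin 22° = 0.7193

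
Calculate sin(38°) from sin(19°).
sin(38°) = 2 sin 19° cos 19° = 0.6157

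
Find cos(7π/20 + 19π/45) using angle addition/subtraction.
cos(7π/20 + 19π/45) = cos 7π/20 cos 19π/45 - sin 7π/20 sin 19π/45 = -0.7547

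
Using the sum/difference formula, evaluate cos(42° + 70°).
cos(42° + 70°) = cos 42° cos 70° - sin 42° sin 70° = -0.3746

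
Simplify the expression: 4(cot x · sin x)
4(cot x · sin x) = 4(cos x) (using Quotient identity)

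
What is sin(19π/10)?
sin(19π/10) = -0.309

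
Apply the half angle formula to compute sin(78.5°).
sin(78.5°) = √((1 - cos 157°)/2) = 0.9799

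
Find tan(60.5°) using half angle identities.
tan(60.5°) = sin 121° / (1 + cos 121°) = 1.767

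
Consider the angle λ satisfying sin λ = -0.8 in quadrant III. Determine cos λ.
cos λ = ±√(1 - sin²λ) = -0.6 (negative in QIII)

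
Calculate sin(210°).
sin(210°) = -1/2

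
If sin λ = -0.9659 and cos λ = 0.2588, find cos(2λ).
cos(2λ) = cos²λ - sin²λ = -0.866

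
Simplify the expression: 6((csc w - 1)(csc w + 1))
6((csc w - 1)(csc w + 1)) = 6(cot²w) (using Diff. of squares)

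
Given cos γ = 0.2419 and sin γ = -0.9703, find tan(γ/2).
tan(γ/2) = sin γ / (1 + cos γ) = -0.7813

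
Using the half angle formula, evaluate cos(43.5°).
cos(43.5°) = √((1 + cos 87°)/2) = 0.7254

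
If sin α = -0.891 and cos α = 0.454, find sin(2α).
sin(2α) = 2 sin α cos α = -0.809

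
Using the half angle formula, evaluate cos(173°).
cos(173°) = -√((1 + cos 346°)/2) = -0.9925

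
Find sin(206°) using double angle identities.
sin(206°) = 2 sin 103° cos 103° = -0.4384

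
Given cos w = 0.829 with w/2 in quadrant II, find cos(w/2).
cos(w/2) = ±√((1 + cos w)/2); negative since w/2 ∈ QII, so cos(w/2) = -0.9563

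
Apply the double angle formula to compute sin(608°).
sin(608°) = 2 sin 304° cos 304° = -0.9272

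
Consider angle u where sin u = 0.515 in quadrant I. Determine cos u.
cos u = √(1 - sin²u) = 0.8572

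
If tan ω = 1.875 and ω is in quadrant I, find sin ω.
sin ω = 0.8824 (using tan²ω + 1 = sec²ω)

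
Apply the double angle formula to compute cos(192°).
cos(192°) = 2cos²96° - 1 = -0.9781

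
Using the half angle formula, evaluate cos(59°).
cos(59°) = √((1 + cos 118°)/2) = 0.515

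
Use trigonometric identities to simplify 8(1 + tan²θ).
8(1 + tan²θ) = 8(sec²θ) (using Pythagorean identity)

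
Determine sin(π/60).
sin(π/60) = 0.05234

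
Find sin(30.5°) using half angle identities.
sin(30.5°) = √((1 - cos 61°)/2) = 0.5075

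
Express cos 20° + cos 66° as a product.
cos 20° + cos 66° = 2 cos(43°) cos(-23°)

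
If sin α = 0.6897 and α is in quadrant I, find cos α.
cos α = 0.7241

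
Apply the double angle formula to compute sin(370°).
sin(370°) = 2 sin 185° cos 185° = 0.1736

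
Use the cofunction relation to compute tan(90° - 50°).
tan(90° - 50°) = cot(50°) = 0.8391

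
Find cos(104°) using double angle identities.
cos(104°) = 2cos²52° - 1 = -0.2419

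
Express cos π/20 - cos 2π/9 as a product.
cos π/20 - cos 2π/9 = -2 sin(49π/360) sin(-31π/360)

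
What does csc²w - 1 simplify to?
csc²w - 1 = cot²w (using Pythagorean identity)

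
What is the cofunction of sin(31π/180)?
sin(31π/180) = cos(π/2 - 31π/180) = cos(59π/180)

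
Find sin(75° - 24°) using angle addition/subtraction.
sin(75° - 24°) = sin 75° cos 24° - cos 75° sin 24° = 0.7771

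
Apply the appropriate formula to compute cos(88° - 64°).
cos(88° - 64°) = cos 88° cos 64° + sin 88° sin 64° = 0.9135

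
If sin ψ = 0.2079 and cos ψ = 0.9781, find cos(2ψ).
cos(2ψ) = cos²ψ - sin²ψ = 0.9135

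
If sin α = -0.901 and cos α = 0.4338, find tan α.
tan α = sin α / cos α = -2.077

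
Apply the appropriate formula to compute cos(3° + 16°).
cos(3° + 16°) = cos 3° cos 16° - sin 3° sin 16° = 0.9455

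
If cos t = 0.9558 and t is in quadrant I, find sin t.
sin t = 0.294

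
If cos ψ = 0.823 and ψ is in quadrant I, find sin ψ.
sin ψ = 0.568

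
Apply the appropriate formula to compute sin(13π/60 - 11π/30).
sin(13π/60 - 11π/30) = sin 13π/60 cos 11π/30 - cos 13π/60 sin 11π/30 = -0.454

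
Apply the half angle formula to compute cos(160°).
cos(160°) = -√((1 + cos 320°)/2) = -0.9397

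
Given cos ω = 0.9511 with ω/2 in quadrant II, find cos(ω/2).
cos(ω/2) = ±√((1 + cos ω)/2); negative since ω/2 ∈ QII, so cos(ω/2) = -0.9877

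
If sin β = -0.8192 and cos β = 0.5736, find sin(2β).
sin(2β) = 2 sin β cos β = -0.9398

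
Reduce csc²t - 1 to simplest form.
csc²t - 1 = cot²t (using Pythagorean identity)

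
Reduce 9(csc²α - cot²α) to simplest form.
9(csc²α - cot²α) = 9 (using Pythagorean identity)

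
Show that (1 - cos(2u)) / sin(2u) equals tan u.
LHS = 2sin²u / (2 sin u cos u) = sin u/cos u = tan u = RHS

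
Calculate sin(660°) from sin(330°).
sin(660°) = 2 sin 330° cos 330° = -√3/2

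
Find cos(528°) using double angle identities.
cos(528°) = cos²264° - sin²264° = -0.9781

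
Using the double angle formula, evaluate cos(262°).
cos(262°) = cos²131° - sin²131° = -0.1392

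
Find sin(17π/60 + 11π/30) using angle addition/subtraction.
sin(17π/60 + 11π/30) = sin 17π/60 cos 11π/30 + cos 17π/60 sin 11π/30 = 0.891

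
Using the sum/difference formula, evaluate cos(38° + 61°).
cos(38° + 61°) = cos 38° cos 61° - sin 38° sin 61° = -0.1564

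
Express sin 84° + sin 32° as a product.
sin 84° + sin 32° = 2 sin(58°) cos(26°)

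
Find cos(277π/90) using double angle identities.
cos(277π/90) = cos²277π/180 - sin²277π/180 = -0.9703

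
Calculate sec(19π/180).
sec(19π/180) = 1.058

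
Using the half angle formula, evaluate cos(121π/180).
cos(121π/180) = -√((1 + cos 121π/90)/2) = -0.515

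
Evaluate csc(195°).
csc(195°) = -3.864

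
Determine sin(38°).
sin(38°) = 0.6157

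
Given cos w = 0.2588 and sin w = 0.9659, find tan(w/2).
tan(w/2) = sin w / (1 + cos w) = 0.7673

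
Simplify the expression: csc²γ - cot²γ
csc²γ - cot²γ = 1 (using Pythagorean identity)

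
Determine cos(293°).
cos(293°) = 0.3907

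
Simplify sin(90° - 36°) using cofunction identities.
sin(90° - 36°) = cos(36°)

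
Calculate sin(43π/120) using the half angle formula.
sin(43π/120) = √((1 - cos 43π/60)/2) = 0.9026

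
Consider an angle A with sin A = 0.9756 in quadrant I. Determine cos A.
cos A = √(1 - sin²A) = 0.2196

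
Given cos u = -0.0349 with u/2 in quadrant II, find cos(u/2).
cos(u/2) = ±√((1 + cos u)/2); negative since u/2 ∈ QII, so cos(u/2) = -0.6947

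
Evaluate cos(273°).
cos(273°) = 0.05234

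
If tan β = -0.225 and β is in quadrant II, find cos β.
cos β = -0.9756 (using tan²β + 1 = sec²β)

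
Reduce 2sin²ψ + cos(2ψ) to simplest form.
2sin²ψ + cos(2ψ) = 1 (using Double angle)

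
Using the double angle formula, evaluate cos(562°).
cos(562°) = cos²281° - sin²281° = -0.9272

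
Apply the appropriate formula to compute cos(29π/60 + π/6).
cos(29π/60 + π/6) = cos 29π/60 cos π/6 - sin 29π/60 sin π/6 = -0.454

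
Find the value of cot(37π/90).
cot(37π/90) = 0.2867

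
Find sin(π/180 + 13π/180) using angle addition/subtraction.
sin(π/180 + 13π/180) = sin π/180 cos 13π/180 + cos π/180 sin 13π/180 = 0.2419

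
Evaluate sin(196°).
sin(196°) = -0.2756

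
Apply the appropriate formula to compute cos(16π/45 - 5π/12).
cos(16π/45 - 5π/12) = cos 16π/45 cos 5π/12 + sin 16π/45 sin 5π/12 = 0.9816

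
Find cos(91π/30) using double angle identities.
cos(91π/30) = cos²91π/60 - sin²91π/60 = -0.9945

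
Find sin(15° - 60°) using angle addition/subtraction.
sin(15° - 60°) = sin 15° cos 60° - cos 15° sin 60° = -√2/2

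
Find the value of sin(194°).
sin(194°) = -0.2419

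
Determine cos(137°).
cos(137°) = -0.7314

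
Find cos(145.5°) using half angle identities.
cos(145.5°) = -√((1 + cos 291°)/2) = -0.8241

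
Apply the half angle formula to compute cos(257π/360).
cos(257π/360) = -√((1 + cos 257π/180)/2) = -0.6225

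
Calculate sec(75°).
sec(75°) = 3.864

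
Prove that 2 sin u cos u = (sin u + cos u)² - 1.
RHS = sin²u + 2 sin u cos u + cos²u - 1 = (sin²u + cos²u) + 2 sin u cos u - 1 = 1 + 2 sin u cos u - 1 = 2 sin u cos u = LHS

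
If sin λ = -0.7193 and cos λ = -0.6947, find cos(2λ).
cos(2λ) = cos²λ - sin²λ = -0.03478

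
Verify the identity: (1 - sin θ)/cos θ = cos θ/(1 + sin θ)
LHS = (1 - sin θ)(1 + sin θ) / (cos θ(1 + sin θ)) = (1 - sin²θ) / (cos θ(1 + sin θ)) = cos²θ / (cos θ(1 + sin θ)) = cos θ/(1 + sin θ) = RHS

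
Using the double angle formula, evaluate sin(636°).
sin(636°) = 2 sin 318° cos 318° = -0.9945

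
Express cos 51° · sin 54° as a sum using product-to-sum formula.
cos 51° sin 54° = (1/2)[sin(51°+54°) - sin(51°-54°)]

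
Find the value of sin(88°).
sin(88°) = 0.9994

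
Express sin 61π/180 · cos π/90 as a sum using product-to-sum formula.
sin 61π/180 cos π/90 = (1/2)[sin(61π/180+π/90) + sin(61π/180-π/90)]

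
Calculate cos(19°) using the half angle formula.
cos(19°) = √((1 + cos 38°)/2) = 0.9455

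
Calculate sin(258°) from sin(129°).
sin(258°) = 2 sin 129° cos 129° = -0.9781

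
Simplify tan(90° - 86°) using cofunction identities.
tan(90° - 86°) = cot(86°)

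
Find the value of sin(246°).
sin(246°) = -0.9135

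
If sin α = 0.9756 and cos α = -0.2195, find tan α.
tan α = sin α / cos α = -4.445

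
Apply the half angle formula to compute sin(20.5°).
sin(20.5°) = √((1 - cos 41°)/2) = 0.3502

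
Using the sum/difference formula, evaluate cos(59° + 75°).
cos(59° + 75°) = cos 59° cos 75° - sin 59° sin 75° = -0.6947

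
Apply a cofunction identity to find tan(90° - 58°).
tan(90° - 58°) = cot(58°) = 0.6249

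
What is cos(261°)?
cos(261°) = -0.1564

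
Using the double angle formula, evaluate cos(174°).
cos(174°) = 2cos²87° - 1 = -0.9945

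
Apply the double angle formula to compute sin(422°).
sin(422°) = 2 sin 211° cos 211° = 0.8829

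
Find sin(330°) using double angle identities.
sin(330°) = 2 sin 165° cos 165° = -1/2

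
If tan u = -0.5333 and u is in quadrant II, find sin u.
sin u = 0.4706 (using tan²u + 1 = sec²u)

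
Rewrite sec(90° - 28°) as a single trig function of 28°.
sec(90° - 28°) = csc(28°)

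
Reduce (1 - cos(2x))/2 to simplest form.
(1 - cos(2x))/2 = sin²x (using Power reduction)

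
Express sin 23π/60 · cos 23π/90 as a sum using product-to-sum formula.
sin 23π/60 cos 23π/90 = (1/2)[sin(23π/60+23π/90) + sin(23π/60-23π/90)]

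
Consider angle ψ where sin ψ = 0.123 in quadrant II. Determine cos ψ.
cos ψ = ±√(1 - sin²ψ) = -0.9924 (negative in QII)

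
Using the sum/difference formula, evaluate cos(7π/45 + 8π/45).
cos(7π/45 + 8π/45) = cos 7π/45 cos 8π/45 - sin 7π/45 sin 8π/45 = 1/2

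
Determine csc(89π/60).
csc(89π/60) = -1.001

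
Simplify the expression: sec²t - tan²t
sec²t - tan²t = 1 (using Pythagorean identity)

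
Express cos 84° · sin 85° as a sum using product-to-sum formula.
cos 84° sin 85° = (1/2)[sin(84°+85°) - sin(84°-85°)]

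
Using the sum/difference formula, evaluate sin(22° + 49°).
sin(22° + 49°) = sin 22° cos 49° + cos 22° sin 49° = 0.9455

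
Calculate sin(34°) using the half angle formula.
sin(34°) = √((1 - cos 68°)/2) = 0.5592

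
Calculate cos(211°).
cos(211°) = -0.8572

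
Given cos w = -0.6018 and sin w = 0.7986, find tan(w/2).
tan(w/2) = sin w / (1 + cos w) = 2.006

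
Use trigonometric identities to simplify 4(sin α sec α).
4(sin α sec α) = 4(tan α) (using Reciprocal + quotient)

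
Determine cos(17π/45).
cos(17π/45) = 0.3746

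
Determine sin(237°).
sin(237°) = -0.8387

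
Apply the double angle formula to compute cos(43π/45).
cos(43π/45) = 2cos²43π/90 - 1 = -0.9903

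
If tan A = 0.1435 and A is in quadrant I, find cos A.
cos A = 0.9899 (using tan²A + 1 = sec²A)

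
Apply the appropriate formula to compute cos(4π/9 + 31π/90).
cos(4π/9 + 31π/90) = cos 4π/9 cos 31π/90 - sin 4π/9 sin 31π/90 = -0.788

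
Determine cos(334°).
cos(334°) = 0.8988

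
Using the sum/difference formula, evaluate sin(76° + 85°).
sin(76° + 85°) = sin 76° cos 85° + cos 76° sin 85° = 0.3256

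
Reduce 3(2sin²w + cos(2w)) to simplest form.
3(2sin²w + cos(2w)) = 3 (using Double angle)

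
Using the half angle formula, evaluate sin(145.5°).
sin(145.5°) = √((1 - cos 291°)/2) = 0.5664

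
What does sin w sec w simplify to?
sin w sec w = tan w (using Reciprocal + quotient)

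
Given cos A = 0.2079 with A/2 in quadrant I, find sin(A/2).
sin(A/2) = ±√((1 - cos A)/2); positive since A/2 ∈ QI, so sin(A/2) = 0.6293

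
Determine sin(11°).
sin(11°) = 0.1908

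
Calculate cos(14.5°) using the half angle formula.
cos(14.5°) = √((1 + cos 29°)/2) = 0.9681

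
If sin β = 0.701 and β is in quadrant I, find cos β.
cos β = 0.7132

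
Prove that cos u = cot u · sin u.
RHS = (cos u/sin u) · sin u = cos u = LHS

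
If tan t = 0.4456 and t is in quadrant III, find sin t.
sin t = -0.407 (using tan²t + 1 = sec²t)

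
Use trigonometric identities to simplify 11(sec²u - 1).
11(sec²u - 1) = 11(tan²u) (using Pythagorean identity)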